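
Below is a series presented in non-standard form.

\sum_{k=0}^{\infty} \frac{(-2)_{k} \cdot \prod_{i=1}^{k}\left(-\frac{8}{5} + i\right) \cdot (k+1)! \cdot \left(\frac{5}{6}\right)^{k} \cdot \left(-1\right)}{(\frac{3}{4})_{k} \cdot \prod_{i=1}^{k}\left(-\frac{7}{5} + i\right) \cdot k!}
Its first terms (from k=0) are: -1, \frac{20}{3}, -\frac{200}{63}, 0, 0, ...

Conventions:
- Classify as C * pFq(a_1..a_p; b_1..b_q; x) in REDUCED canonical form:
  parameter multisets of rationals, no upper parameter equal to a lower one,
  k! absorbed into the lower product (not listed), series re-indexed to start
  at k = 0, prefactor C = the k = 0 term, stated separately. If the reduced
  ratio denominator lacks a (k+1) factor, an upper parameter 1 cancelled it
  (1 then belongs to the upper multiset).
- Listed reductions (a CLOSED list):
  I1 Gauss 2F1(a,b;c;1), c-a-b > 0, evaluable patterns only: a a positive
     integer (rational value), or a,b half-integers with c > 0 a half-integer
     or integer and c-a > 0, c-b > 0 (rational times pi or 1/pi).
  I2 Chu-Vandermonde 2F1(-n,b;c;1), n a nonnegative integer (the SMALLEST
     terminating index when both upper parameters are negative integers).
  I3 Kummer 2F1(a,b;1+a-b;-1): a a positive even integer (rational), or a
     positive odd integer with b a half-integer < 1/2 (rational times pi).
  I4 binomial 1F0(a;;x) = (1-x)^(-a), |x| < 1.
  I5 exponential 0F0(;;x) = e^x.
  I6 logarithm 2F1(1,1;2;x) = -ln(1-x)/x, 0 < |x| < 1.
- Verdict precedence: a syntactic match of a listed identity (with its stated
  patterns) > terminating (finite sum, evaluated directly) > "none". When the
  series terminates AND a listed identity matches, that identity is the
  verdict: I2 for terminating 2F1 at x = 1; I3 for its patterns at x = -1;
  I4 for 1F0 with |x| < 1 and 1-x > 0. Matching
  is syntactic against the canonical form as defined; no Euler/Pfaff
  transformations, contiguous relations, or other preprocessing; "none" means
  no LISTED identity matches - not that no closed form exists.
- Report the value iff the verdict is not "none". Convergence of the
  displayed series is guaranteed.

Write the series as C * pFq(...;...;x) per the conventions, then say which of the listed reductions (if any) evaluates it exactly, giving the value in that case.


Classification (C = -1): 3F2 with upper {-2, -\frac{3}{5}, 2}, lower {-\frac{2}{5}, \frac{3}{4}}, argument x = \frac{5}{6}. Verdict: terminating - no listed pattern fits, but -2 in the upper list cuts the series at k = 2; direct evaluation. Hence: \frac{157}{63}.

Key step: t_0 = -1 here, and the factorial ratio (C = -1, x = 5/6) (k+a-1)!/(a-1)! is a rising factorial (a)_k.
Consecutive-term ratio: r(k) = \frac{5}{6} * (k-2) (k-\frac{3}{5}) (k+2) / [(k-\frac{2}{5}) (k+\frac{3}{4}) (k+1)] - rational in k. x = \frac{5}{6}; t_0 = -1; negate the roots.


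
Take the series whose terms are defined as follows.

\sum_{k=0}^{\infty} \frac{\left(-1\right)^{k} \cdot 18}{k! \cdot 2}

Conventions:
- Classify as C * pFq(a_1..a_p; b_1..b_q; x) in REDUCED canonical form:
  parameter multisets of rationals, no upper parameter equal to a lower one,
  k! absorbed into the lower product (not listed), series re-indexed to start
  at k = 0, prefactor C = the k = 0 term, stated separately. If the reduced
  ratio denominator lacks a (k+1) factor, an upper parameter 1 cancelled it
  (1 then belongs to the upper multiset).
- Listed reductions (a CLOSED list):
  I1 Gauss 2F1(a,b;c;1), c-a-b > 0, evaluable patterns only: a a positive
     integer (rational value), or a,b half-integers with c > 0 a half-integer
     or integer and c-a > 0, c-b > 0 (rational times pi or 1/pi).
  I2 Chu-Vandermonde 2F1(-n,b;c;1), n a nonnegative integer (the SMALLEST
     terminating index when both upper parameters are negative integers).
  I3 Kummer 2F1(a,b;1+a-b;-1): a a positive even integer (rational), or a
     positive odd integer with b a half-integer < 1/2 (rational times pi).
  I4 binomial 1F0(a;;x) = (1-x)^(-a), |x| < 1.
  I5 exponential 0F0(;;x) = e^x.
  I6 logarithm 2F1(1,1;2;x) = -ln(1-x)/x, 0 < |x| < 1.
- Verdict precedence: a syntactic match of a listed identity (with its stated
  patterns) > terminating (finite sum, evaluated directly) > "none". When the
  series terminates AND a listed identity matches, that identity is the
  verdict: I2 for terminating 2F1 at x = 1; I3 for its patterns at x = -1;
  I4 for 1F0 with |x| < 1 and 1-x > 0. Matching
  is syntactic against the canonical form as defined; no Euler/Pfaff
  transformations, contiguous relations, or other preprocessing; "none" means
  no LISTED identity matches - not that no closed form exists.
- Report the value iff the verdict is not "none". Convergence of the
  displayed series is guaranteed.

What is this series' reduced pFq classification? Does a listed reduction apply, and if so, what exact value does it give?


The series (x = -1) is 0F0: upper {-}, lower {-}, prefactor 9. Verdict: the I5 exponential reduction applies (the 0F0 exponential series at x = -1). Exact value: 9 \cdot e^{-1}.

The tell: x = -1 and the constant factors (C = 9) combine into one prefactor.
Consecutive-term ratio: r(k) = -1 * 1 / [(k+1)] - rational in k. x = -1; t_0 = 9; negate the roots.


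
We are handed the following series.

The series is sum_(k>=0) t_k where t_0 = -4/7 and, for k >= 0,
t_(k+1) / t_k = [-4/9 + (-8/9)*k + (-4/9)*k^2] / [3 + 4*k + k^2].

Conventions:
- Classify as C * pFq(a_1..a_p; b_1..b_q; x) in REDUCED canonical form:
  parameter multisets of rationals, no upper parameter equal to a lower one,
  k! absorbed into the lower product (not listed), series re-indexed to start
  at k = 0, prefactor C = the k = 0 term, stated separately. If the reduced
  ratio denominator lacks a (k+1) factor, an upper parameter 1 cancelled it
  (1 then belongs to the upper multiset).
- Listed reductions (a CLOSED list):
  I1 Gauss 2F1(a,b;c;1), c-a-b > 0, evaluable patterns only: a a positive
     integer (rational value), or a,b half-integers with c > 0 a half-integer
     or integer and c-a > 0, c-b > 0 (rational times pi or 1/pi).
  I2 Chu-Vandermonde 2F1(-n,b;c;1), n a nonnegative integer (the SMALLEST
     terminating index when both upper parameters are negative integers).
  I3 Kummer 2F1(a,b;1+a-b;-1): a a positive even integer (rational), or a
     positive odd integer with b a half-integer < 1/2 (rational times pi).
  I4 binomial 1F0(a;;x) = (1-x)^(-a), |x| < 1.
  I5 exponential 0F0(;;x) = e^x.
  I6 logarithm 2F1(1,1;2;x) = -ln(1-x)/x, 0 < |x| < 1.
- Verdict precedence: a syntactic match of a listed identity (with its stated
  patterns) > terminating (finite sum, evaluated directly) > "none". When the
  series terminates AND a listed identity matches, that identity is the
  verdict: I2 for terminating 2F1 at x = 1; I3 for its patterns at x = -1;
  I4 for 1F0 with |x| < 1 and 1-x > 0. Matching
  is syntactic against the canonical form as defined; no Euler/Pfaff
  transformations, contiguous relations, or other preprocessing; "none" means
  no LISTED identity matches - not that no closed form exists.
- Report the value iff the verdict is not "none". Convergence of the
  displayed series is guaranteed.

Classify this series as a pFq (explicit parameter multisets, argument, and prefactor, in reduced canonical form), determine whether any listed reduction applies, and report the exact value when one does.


This is -4/7 * 2F1(1, 1; 3; -4/9) in reduced canonical form. Verdict: none - this 2F1 at x = -4/9 matches no listed pattern, and upper {1, 1} holds no stopper.

Key observation: t_0 = -4/7 here, and roots of the ratio polynomials (prefactor -4/7) are the negated parameters.
Adjacent-term ratio: r(k) = (-4/9) * (k+1) (k+1) / [(k+3) (k+1)] - poly over poly, x = (-4/9) from leading terms; C = -4/7 at k = 0.


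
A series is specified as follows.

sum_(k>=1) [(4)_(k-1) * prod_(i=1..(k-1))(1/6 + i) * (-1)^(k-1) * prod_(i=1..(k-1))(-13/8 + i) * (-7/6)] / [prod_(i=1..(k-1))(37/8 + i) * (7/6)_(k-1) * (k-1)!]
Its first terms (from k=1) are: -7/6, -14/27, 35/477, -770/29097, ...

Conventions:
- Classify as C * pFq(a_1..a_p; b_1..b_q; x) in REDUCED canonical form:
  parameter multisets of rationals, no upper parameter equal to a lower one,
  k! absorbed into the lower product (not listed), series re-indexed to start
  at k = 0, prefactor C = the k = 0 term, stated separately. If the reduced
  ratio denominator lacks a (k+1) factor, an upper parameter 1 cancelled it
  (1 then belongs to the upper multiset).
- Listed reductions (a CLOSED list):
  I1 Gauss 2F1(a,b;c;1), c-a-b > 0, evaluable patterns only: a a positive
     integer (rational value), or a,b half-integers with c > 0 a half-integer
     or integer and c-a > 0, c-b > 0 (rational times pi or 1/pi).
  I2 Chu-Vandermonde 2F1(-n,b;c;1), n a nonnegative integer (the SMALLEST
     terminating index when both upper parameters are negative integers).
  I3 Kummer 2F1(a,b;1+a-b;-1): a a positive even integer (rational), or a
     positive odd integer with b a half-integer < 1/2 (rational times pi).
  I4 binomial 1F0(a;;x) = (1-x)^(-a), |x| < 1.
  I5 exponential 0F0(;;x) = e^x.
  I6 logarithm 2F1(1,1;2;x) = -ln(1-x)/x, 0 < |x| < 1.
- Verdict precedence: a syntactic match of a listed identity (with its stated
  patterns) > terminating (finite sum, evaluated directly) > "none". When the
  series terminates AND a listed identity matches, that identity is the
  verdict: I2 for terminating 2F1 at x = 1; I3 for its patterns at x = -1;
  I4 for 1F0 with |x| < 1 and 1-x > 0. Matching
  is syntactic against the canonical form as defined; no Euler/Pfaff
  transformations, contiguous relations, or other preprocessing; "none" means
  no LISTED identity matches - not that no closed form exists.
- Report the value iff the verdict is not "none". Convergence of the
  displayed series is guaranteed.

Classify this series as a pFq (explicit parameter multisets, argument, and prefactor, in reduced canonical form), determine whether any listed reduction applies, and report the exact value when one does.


Canonical form: C = -7/6 times 2F1 with upper {-5/8, 4}, lower {45/8}, x = -1. Verdict at x = -1: Kummer (I3) matches (x = -1; c = 45/8 equals 1+a-b for upper {-5/8, 4}: listed pattern). Exact value: -7511/4608.

Key step: x = (-1) and the parameter 7/6 appears in both the upper and lower lists and cancels.
Adjacent-term ratio: r(k) = (-1) * (k-5/8) (k+4) / [(k+45/8) (k+1)] - poly over poly, x = (-1) from leading terms; C = -7/6 at k = 0.


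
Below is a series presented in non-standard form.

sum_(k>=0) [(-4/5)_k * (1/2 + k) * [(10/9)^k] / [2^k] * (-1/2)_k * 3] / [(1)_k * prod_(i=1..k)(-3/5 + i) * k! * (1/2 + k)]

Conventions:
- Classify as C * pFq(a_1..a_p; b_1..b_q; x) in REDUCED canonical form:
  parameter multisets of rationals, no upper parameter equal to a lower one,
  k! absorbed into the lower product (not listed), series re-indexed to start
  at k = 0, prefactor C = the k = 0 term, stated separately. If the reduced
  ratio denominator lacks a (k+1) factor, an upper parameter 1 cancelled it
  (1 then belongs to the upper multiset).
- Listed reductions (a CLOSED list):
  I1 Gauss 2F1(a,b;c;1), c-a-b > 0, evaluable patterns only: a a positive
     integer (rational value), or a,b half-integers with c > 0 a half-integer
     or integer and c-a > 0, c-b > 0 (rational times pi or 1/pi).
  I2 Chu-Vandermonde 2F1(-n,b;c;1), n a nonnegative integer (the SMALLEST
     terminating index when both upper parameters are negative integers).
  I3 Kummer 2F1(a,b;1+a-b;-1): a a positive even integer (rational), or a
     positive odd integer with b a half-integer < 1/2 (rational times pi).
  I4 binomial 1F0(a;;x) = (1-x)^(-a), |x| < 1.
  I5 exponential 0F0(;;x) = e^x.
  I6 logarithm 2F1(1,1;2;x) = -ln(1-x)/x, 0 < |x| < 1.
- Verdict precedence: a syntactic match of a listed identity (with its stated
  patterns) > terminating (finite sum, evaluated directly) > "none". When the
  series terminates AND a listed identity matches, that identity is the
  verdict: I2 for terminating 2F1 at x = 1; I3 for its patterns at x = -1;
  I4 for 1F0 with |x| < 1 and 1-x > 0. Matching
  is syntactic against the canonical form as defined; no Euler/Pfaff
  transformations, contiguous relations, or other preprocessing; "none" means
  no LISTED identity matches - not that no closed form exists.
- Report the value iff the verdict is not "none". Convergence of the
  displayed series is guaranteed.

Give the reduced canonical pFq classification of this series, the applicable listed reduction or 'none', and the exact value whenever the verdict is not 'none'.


Reduced: x = 5/9, 2F2, upper = {-4/5, -1/2}, lower = {2/5, 1}, C = 3. Verdict: none. Every listed pattern misses the 2F2 form at 5/9, upper {-4/5, -1/2}.

Key observation: t_0 being 3, the lower running product (C = 3) is a rising factorial.
Term ratio: r(k) = (5/9) * (k-4/5) (k-1/2) / [(k+2/5) (k+1) (k+1)] - poly over poly, x = (5/9) from leading terms; C = 3 at k = 0.


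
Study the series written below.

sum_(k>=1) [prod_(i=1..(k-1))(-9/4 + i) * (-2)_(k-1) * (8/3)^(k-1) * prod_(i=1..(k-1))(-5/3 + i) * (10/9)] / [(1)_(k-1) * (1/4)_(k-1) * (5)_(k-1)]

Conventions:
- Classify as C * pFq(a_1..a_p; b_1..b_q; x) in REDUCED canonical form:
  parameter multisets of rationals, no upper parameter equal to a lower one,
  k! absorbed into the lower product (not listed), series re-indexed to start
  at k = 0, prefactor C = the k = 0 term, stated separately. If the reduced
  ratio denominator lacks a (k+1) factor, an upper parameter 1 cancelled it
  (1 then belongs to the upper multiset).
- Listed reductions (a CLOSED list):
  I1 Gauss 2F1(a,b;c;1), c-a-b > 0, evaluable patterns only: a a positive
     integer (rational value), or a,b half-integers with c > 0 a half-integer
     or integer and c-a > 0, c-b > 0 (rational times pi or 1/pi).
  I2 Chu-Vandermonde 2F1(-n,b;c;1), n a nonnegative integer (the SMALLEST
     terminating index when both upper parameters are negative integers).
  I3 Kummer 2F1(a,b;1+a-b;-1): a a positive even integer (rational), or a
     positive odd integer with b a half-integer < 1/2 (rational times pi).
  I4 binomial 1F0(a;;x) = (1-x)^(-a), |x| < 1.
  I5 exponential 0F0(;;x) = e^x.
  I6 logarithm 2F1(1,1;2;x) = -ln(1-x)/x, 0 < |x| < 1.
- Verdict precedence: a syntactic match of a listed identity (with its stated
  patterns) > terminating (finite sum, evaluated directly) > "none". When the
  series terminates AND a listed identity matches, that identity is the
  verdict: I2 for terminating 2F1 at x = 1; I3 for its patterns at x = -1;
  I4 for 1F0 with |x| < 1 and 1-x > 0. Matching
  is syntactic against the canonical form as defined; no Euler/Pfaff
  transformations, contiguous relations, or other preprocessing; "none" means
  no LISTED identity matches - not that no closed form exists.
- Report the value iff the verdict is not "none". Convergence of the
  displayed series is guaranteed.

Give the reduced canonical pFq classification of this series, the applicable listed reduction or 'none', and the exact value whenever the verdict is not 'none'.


This is 10/9 * 3F2(-2, -5/4, -2/3; 1/4, 5; 8/3) in reduced canonical form. Verdict: terminating (-2 upstairs). 3 nonzero terms in all; added directly. Exact value: -6338/2187.

The tell: t_0 being 10/9, the running product (C = 10/9) telescopes to a rising factorial.
Consecutive-term ratio: r(k) = (8/3) * (k-2) (k-5/4) (k-2/3) / [(k+1/4) (k+5) (k+1)] ; factor over Q: parameters, x = (8/3), and C = 10/9.


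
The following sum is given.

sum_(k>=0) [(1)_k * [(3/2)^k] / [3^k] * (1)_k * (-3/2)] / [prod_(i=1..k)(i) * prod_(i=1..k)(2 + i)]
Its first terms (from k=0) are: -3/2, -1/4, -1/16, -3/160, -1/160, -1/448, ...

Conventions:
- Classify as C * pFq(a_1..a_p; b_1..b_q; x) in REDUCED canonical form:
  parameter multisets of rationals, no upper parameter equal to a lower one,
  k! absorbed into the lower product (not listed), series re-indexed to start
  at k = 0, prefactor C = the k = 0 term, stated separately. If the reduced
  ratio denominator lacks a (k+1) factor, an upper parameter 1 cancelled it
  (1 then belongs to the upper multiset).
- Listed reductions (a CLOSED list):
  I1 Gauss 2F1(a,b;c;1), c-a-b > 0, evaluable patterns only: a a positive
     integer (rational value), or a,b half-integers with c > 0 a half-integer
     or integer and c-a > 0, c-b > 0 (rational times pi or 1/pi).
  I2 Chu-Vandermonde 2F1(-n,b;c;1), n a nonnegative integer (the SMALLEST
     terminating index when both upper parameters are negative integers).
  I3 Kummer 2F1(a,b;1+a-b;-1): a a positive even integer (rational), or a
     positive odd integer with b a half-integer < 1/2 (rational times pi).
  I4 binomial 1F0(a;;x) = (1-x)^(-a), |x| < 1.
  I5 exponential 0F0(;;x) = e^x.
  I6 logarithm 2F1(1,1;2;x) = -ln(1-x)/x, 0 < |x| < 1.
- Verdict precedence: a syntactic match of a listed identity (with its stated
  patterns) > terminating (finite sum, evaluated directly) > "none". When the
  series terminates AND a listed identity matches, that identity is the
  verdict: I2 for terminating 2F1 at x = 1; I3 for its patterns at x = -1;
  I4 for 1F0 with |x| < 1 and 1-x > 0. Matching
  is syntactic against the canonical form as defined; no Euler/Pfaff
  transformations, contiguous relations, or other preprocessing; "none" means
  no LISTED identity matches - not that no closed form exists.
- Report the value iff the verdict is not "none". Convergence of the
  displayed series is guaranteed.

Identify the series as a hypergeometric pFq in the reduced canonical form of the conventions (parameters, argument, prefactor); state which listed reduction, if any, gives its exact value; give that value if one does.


With C = -3/2: the canonical form is 2F1(1, 1; 3; 1/2). Verdict: none (x = 1/2): each listed identity misses the multisets {1, 1} ; {3}.

Structural cue: t_0 = -3/2 here, and the lower running product (C = -3/2) is a rising factorial.
Adjacent-term ratio: r(k) = (1/2) * (k+1) (k+1) / [(k+3) (k+1)] - rational; roots negated = parameters, x = (1/2), C = -3/2.


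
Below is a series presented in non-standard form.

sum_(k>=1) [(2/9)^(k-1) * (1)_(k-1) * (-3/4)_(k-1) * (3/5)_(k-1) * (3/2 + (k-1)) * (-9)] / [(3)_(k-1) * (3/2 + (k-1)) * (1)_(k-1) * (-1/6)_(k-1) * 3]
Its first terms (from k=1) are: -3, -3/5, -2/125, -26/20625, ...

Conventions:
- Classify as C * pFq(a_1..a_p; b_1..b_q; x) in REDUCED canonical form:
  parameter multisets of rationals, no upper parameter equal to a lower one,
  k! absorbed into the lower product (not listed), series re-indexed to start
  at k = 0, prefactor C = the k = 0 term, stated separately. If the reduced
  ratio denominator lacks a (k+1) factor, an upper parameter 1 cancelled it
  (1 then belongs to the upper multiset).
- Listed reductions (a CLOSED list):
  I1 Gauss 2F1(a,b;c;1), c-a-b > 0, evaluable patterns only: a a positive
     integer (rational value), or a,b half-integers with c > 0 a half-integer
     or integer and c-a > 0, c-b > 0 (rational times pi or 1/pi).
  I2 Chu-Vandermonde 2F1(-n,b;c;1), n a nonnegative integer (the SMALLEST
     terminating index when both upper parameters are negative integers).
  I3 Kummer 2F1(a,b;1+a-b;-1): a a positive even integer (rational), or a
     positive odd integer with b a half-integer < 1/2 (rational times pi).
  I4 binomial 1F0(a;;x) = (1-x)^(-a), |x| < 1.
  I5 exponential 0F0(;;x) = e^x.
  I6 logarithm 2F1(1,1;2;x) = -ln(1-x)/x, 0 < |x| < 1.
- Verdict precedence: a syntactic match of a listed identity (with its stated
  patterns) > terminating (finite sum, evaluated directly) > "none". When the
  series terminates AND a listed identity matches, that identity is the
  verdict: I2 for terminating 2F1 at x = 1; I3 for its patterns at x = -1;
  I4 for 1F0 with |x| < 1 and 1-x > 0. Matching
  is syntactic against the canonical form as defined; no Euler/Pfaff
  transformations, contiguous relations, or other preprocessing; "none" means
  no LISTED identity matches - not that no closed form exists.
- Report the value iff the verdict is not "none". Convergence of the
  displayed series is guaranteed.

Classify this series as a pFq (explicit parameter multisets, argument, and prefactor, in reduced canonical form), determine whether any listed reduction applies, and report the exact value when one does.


Reduced: x = 2/9, 3F2, upper = {-3/4, 3/5, 1}, lower = {-1/6, 3}, C = -3. Verdict: none - at argument 2/9 the multisets {-3/4, 3/5, 1} ; {-1/6, 3} match no listed identity.

First insight: t_0 = -3 here, and (1)_k (C = -3, x = 2/9) is k! itself.
Ratio: r(k) = (2/9) * (k-3/4) (k+3/5) (k+1) / [(k-1/6) (k+3) (k+1)] - rational in k, leading ratio (2/9); with t_0 = -3, classification follows.


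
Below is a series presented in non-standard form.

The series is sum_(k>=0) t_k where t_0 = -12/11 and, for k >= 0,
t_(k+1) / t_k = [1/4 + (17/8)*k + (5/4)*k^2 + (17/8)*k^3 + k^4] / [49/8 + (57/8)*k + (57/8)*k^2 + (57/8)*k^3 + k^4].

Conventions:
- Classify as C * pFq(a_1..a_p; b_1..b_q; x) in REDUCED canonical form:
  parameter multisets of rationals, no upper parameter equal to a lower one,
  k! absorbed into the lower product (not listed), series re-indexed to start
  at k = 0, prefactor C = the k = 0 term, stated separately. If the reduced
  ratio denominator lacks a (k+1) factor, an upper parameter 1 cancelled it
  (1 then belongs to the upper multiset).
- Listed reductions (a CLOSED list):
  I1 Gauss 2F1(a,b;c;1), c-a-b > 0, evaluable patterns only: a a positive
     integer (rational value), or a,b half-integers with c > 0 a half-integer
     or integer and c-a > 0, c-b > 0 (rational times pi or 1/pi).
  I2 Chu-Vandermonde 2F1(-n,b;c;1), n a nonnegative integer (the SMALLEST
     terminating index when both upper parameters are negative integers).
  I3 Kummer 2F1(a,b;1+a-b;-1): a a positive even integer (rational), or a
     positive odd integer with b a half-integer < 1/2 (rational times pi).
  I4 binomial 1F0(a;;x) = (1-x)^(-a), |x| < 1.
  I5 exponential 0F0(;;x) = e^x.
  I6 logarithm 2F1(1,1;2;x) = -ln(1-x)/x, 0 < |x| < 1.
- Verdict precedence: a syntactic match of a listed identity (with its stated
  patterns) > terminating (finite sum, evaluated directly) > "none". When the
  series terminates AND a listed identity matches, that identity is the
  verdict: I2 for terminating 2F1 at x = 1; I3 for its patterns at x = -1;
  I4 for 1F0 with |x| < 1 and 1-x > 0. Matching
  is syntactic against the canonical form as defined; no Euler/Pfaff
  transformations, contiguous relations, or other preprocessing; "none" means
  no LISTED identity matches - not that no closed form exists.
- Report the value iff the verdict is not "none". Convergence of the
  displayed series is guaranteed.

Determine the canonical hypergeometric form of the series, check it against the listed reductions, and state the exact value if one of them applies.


x = 1 here; the reduced form reads 2F1, upper {1/8, 2}, lower {49/8}, C = -12/11. Verdict: the Gauss summation I1 fires (x = 1: the Gamma ratio telescopes since c-a-b = 4 > 0 and a = 2 in Z>0). Exact value: -369/320.

First insight: with t_0 = -12/11, cancel k^2 + 1 from the displayed ratio first; then C = -12/11, x = 1.
Term ratio: r(k) = 1 * (k+1/8) (k+2) / [(k+49/8) (k+1)] - rational; roots negated = parameters, x = 1, C = -12/11.


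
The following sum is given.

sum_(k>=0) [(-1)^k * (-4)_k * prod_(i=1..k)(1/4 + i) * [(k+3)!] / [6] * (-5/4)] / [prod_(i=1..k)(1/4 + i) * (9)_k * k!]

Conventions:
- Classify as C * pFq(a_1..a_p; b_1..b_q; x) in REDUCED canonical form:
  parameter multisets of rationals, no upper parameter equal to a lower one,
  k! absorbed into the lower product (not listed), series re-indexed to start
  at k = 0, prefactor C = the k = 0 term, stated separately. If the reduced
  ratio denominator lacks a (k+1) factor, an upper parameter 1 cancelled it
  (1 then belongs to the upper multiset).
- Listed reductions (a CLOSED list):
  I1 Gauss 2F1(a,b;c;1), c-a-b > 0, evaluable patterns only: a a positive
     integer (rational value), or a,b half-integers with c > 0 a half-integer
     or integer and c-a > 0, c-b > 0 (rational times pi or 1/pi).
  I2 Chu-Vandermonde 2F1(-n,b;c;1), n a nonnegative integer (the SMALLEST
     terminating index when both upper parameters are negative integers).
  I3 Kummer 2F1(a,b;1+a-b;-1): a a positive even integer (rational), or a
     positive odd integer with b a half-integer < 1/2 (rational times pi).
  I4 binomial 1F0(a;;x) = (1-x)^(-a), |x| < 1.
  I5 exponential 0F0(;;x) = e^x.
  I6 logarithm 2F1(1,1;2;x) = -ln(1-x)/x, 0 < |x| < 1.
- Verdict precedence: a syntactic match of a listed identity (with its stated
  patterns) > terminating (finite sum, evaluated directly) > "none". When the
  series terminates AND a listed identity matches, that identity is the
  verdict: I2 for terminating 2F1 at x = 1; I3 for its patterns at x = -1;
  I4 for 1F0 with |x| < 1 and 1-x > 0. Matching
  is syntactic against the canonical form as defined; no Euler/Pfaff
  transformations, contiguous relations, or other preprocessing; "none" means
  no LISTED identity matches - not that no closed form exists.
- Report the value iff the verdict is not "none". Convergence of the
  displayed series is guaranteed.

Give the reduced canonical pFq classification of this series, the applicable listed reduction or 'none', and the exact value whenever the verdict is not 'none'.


The tell: t_0 being -5/4, the parameter 5/4 appears in both the upper and lower lists and cancels.
Consecutive-term ratio: r(k) = (-1) * (k-4) (k+4) / [(k+9) (k+1)] - rational in k, leading ratio (-1); with t_0 = -5/4, classification follows.

With C = -5/4: the canonical form is 2F1(-4, 4; 9; -1). Verdict: Kummer's theorem (I3) applies (x = -1; c = 9 equals 1+a-b for upper {-4, 4}: listed pattern). Hence: -35/6.


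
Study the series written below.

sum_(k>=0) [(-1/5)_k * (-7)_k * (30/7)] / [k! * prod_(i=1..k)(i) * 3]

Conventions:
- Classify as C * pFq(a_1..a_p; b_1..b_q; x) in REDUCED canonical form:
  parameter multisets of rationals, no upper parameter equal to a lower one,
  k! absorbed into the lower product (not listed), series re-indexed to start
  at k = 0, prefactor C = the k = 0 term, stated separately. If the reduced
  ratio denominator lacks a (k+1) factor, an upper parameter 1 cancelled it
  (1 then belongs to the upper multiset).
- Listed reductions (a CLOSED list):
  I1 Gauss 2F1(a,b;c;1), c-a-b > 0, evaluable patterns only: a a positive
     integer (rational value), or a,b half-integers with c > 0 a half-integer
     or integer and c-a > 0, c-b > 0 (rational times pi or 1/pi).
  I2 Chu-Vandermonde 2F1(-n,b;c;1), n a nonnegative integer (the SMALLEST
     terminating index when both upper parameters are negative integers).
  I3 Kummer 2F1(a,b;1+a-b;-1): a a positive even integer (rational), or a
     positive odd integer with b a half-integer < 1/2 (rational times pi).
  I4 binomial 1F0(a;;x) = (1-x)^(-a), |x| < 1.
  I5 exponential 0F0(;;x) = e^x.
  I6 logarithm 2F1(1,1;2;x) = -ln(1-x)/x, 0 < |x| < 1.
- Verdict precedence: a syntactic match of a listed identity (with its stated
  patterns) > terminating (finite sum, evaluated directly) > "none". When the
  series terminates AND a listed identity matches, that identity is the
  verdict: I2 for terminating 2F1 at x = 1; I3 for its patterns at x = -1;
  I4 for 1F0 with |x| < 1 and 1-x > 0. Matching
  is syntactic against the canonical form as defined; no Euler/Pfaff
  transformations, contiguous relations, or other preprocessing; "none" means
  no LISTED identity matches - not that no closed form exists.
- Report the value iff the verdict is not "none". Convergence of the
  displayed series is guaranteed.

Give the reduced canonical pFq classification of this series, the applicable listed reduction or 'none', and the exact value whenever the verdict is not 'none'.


x = 1 here; the reduced form reads 2F1, upper {-7, -1/5}, lower {1}, C = 10/7. Verdict: Chu-Vandermonde (I2) applies (terminating 2F1 at x = 1 with n = 7, b = -1/5, c = 1). Value: 1276704/546875.

Structural cue: from the first term 10/7: the lower running product (prefactor 10/7) is a rising factorial.
Ratio: r(k) = 1 * (k-7) (k-1/5) / [(k+1) (k+1)] - rational in k. x = 1; t_0 = 10/7; negate the roots.


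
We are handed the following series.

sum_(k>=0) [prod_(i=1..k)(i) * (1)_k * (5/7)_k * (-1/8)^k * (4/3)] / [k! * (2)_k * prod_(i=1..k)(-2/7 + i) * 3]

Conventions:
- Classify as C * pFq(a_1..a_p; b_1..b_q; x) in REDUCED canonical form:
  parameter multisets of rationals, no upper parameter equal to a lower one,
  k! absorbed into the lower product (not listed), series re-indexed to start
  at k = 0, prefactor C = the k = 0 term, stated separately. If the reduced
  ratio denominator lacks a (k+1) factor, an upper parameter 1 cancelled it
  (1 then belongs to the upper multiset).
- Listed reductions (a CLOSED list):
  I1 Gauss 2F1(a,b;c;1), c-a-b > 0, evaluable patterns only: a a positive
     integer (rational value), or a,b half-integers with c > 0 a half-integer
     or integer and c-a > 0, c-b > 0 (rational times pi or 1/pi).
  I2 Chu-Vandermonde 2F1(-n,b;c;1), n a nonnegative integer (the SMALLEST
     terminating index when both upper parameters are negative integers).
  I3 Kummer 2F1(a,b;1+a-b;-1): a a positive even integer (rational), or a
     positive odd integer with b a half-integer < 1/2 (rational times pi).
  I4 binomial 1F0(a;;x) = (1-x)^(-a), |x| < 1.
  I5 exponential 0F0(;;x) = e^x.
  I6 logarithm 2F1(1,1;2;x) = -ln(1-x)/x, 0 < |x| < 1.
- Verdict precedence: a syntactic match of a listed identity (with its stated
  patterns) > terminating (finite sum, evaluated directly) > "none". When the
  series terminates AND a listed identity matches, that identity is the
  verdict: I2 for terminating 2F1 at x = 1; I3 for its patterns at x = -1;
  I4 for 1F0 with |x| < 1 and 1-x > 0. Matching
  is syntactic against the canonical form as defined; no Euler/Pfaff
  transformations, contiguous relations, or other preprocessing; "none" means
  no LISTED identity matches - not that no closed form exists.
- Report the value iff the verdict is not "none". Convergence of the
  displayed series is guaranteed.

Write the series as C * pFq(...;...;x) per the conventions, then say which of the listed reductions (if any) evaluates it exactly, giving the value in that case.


The series (x = -1/8) is 2F1: upper {1, 1}, lower {2}, prefactor 4/9. Verdict: the I6 logarithm reduction matches (the logarithm: parameters (1,1;2), x = -1/8). Exact value: (32/9) * ln(9/8).

Key step: t_0 = 4/9 here, and the constant factors (C = 4/9, x = -1/8) combine into one prefactor.
Adjacent-term ratio: r(k) = (-1/8) * (k+1) (k+1) / [(k+2) (k+1)] - poly over poly, x = (-1/8) from leading terms; C = 4/9 at k = 0.


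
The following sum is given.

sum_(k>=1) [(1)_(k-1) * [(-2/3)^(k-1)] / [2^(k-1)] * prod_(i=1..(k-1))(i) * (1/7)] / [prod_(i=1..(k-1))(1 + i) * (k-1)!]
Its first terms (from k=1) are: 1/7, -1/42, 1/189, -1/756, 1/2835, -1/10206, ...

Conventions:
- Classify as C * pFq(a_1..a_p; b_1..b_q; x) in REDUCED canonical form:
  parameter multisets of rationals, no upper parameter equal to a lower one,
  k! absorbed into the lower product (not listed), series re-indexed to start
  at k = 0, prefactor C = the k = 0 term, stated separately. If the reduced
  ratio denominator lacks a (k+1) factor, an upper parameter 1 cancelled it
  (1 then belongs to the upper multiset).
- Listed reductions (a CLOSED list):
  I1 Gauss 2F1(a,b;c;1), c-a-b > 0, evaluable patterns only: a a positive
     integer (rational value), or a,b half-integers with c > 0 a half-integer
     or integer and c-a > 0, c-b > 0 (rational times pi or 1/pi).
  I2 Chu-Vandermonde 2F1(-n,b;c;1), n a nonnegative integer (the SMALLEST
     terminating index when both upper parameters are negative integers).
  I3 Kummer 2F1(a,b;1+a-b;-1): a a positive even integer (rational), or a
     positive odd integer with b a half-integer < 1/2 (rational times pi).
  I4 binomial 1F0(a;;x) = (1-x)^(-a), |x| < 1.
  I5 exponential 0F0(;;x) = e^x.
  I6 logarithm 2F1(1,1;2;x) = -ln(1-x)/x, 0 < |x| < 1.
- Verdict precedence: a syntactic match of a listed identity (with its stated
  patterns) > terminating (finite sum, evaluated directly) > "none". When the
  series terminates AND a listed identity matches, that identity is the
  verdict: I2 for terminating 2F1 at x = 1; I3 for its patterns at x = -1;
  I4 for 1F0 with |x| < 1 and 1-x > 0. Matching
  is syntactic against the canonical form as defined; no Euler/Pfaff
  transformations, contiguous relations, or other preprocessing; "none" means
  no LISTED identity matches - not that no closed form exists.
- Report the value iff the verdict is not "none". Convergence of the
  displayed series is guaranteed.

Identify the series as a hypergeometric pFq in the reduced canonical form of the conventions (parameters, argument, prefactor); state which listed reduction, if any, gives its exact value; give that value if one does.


Reduced: x = -1/3, 2F1, upper = {1, 1}, lower = {2}, C = 1/7. Verdict: logarithm (I6) applies (the logarithm: parameters (1,1;2), x = -1/3). Value: (3/7) * ln(4/3).

First insight: t_0 = 1/7 here, and the two k-th powers (prefactor 1/7) combine into one argument.
Consecutive-term ratio: r(k) = (-1/3) * (k+1) (k+1) / [(k+2) (k+1)] ; factor over Q: parameters, x = (-1/3), and C = 1/7.


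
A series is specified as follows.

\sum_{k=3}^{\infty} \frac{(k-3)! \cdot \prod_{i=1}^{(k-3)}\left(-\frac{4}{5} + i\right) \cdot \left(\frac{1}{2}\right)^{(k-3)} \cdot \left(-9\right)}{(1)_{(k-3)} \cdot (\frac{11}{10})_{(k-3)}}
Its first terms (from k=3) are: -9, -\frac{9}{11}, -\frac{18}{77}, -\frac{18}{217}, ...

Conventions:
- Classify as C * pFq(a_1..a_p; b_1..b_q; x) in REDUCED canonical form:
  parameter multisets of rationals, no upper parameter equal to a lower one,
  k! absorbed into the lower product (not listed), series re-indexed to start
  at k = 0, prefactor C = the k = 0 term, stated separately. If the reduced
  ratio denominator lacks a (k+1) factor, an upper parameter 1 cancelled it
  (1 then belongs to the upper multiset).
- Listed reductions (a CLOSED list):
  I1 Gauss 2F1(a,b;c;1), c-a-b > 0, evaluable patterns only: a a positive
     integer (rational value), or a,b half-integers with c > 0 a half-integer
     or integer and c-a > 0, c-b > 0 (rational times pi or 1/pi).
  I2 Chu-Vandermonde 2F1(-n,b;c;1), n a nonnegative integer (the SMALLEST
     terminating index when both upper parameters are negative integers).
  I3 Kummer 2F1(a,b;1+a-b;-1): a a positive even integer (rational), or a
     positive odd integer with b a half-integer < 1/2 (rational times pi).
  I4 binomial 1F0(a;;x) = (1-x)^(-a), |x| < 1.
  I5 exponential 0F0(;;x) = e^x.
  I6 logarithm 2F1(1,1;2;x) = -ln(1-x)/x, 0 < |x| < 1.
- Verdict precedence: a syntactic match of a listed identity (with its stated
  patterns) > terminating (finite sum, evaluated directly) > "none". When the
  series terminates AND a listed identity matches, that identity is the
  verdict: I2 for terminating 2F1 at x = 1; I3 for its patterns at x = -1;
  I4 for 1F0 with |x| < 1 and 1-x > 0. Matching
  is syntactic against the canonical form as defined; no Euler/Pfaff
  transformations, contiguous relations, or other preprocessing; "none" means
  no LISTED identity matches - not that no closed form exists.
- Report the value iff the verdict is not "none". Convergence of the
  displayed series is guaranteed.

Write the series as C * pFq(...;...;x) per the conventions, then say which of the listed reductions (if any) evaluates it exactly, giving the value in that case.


With C = -9: the canonical form is 2F1(\frac{1}{5}, 1; \frac{11}{10}; \frac{1}{2}). Verdict: none here - no I1-I6 shape fits x = \frac{1}{2} with lower {\frac{11}{10}}.

The tell: from the first term -9: the running product (C = -9) telescopes to a rising factorial.
Adjacent-term ratio: r(k) = \frac{1}{2} * (k+\frac{1}{5}) (k+1) / [(k+\frac{11}{10}) (k+1)] - poly over poly, x = \frac{1}{2} from leading terms; C = -9 at k = 0.


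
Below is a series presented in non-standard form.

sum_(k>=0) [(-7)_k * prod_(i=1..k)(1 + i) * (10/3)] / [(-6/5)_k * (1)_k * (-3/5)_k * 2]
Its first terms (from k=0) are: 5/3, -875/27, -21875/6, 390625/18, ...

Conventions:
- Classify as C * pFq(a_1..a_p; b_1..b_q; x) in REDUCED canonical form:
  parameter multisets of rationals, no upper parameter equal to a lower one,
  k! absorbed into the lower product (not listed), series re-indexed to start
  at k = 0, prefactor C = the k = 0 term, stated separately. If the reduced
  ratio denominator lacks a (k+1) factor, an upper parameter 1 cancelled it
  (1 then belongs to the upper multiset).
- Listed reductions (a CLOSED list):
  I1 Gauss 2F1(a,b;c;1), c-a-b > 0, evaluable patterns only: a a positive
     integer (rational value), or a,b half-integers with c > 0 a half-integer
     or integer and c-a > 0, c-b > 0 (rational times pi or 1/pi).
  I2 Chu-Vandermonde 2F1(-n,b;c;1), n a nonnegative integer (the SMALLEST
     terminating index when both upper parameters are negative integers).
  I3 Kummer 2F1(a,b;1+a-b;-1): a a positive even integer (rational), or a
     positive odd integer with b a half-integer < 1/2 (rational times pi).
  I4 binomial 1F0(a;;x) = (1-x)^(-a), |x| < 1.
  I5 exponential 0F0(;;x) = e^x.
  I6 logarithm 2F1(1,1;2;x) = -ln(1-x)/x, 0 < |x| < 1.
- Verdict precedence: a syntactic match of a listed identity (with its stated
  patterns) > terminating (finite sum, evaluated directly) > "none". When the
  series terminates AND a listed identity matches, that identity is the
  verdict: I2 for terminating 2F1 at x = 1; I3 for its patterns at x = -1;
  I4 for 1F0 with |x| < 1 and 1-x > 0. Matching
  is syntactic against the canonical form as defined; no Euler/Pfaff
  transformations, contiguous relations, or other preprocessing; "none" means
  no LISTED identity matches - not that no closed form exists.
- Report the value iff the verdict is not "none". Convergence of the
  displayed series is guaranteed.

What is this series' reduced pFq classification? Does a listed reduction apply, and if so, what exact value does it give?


Key step: from the first term 5/3: the running product (prefactor 5/3) telescopes to a rising factorial.
Step ratio: r(k) = 1 * (k-7) (k+2) / [(k-6/5) (k-3/5) (k+1)] - rational in k. x = 1; t_0 = 5/3; negate the roots.

x = 1 here; the reduced form reads 2F2, upper {-7, 2}, lower {-6/5, -3/5}, C = 5/3. Verdict: terminating - upper parameter -7 makes this a finite sum (last index 7), evaluated exactly. Sum: 1486318015955/1305429048.


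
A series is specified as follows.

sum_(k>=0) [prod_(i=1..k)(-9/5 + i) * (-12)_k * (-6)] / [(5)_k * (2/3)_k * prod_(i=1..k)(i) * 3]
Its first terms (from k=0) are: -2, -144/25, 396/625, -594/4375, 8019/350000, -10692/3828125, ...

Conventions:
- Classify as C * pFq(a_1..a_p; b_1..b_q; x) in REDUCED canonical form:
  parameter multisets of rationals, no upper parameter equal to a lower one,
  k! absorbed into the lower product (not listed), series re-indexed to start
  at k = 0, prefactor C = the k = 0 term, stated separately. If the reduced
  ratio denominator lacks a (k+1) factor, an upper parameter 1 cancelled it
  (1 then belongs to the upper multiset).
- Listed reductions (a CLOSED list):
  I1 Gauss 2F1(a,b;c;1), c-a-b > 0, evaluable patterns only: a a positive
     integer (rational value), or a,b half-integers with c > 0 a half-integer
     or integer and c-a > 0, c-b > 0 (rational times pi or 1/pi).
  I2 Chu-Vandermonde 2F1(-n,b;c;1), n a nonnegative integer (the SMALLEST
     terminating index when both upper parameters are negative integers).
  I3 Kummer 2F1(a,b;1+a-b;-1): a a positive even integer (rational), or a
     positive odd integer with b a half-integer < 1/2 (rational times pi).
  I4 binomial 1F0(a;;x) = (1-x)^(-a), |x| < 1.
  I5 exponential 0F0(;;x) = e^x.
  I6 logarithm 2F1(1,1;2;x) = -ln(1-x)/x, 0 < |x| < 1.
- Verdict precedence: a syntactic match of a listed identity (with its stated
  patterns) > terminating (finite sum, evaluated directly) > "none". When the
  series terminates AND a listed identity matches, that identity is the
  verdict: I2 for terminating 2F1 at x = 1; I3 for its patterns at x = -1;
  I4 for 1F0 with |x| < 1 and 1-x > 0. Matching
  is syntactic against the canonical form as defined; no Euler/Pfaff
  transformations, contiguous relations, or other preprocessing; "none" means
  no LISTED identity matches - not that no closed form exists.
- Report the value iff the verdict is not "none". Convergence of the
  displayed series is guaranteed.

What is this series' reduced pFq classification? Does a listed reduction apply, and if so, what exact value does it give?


Classification (C = -2): 2F2 with upper {-12, -4/5}, lower {2/3, 5}, argument x = 1. Verdict: terminating - the sum ends at index 12 because -12 is a negative integer; exact evaluation follows. Its exact value is -9681878818516603468867723/1336938968750000000000000.

Key step: x = 1 and the constant factors (C = -2, x = 1) combine into one prefactor.
Consecutive-term ratio: r(k) = 1 * (k-12) (k-4/5) / [(k+2/3) (k+5) (k+1)] - rational; roots negated = parameters, x = 1, C = -2.
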